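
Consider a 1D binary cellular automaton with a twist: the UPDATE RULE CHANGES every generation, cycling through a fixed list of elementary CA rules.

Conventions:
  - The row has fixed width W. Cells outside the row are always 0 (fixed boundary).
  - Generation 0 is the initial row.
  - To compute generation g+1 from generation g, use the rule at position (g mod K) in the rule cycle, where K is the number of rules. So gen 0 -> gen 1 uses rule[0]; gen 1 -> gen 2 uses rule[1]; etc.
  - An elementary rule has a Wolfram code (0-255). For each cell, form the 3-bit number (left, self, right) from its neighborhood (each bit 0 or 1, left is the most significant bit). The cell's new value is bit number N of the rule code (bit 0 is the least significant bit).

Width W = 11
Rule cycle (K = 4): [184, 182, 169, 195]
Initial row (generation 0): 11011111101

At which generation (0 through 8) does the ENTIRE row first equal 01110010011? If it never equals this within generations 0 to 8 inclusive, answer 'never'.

Answer: never

Derivation:
Gen 0: 11011111101
Gen 1 (rule 184): 10111111010
Gen 2 (rule 182): 11011110111
Gen 3 (rule 169): 10111101110
Gen 4 (rule 195): 00011100110
Gen 5 (rule 184): 00011010101
Gen 6 (rule 182): 00100111111
Gen 7 (rule 169): 10000111110
Gen 8 (rule 195): 00111011110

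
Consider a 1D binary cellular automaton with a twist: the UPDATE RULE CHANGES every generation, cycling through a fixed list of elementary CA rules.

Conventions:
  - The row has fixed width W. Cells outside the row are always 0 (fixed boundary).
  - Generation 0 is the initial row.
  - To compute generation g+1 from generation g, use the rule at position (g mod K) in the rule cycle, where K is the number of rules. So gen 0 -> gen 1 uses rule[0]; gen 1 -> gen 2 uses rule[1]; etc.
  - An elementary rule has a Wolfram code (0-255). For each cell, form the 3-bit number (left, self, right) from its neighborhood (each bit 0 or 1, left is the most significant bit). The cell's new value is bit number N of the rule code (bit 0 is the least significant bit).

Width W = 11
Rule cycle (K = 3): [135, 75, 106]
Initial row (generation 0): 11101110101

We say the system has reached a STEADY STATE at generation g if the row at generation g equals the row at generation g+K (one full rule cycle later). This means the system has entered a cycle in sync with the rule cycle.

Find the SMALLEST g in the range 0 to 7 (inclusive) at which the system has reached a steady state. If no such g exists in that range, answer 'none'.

Gen 0: 11101110101
Gen 1 (rule 135): 01000100101
Gen 2 (rule 75): 10011001000
Gen 3 (rule 106): 00111010000
Gen 4 (rule 135): 11010010111
Gen 5 (rule 75): 11000100101
Gen 6 (rule 106): 11001001010
Gen 7 (rule 135): 00011011010
Gen 8 (rule 75): 11111011000
Gen 9 (rule 106): 10001111000
Gen 10 (rule 135): 10110110011

Answer: none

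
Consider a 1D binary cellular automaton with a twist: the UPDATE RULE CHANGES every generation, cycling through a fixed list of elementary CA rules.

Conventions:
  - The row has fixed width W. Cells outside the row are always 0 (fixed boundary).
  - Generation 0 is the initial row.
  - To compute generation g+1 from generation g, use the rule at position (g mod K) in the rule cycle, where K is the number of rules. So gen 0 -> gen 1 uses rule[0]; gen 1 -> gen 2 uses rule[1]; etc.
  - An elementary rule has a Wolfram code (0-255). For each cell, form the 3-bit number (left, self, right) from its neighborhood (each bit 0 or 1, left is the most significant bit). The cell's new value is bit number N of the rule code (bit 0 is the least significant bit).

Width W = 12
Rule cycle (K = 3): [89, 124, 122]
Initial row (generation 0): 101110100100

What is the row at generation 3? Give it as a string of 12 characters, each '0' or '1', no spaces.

Gen 0: 101110100100
Gen 1 (rule 89): 001010010011
Gen 2 (rule 124): 001111011011
Gen 3 (rule 122): 011001111111

Answer: 011001111111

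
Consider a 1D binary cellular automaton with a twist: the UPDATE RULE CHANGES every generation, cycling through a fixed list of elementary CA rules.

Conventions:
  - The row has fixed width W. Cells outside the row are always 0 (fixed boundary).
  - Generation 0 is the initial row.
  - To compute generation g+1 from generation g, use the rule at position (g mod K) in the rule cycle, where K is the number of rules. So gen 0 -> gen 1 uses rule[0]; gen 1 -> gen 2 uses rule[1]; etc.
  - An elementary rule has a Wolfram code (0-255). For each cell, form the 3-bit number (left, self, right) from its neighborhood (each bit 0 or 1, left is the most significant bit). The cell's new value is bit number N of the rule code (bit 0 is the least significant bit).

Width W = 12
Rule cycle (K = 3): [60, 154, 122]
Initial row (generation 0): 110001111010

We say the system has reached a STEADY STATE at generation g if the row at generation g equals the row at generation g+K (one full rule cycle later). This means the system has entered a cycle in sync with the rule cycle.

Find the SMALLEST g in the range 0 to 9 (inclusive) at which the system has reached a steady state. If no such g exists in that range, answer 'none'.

Gen 0: 110001111010
Gen 1 (rule 60): 101001000111
Gen 2 (rule 154): 000110101110
Gen 3 (rule 122): 001111011011
Gen 4 (rule 60): 001000110110
Gen 5 (rule 154): 010101100101
Gen 6 (rule 122): 101011111010
Gen 7 (rule 60): 111110000111
Gen 8 (rule 154): 111101001110
Gen 9 (rule 122): 100110111011
Gen 10 (rule 60): 110101100110
Gen 11 (rule 154): 100001011101
Gen 12 (rule 122): 010010110110

Answer: none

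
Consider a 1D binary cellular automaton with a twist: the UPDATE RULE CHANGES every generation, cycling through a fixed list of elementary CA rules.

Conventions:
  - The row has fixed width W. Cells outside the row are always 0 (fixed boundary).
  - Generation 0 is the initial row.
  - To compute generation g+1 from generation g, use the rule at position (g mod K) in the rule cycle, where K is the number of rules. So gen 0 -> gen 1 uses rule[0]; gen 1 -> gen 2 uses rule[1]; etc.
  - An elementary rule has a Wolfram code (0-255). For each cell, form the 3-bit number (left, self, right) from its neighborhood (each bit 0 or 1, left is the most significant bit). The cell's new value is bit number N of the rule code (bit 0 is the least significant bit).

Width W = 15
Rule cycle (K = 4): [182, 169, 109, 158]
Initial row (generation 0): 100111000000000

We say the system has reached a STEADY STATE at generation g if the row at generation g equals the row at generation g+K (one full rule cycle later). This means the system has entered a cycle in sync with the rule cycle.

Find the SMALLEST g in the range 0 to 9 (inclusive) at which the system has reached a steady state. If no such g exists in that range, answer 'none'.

Answer: none

Derivation:
Gen 0: 100111000000000
Gen 1 (rule 182): 111010100000000
Gen 2 (rule 169): 110101001111111
Gen 3 (rule 109): 111111001000001
Gen 4 (rule 158): 111110111100011
Gen 5 (rule 182): 011101011010100
Gen 6 (rule 169): 011010110101001
Gen 7 (rule 109): 011111111111001
Gen 8 (rule 158): 111111111110111
Gen 9 (rule 182): 011111111101010
Gen 10 (rule 169): 011111111010100
Gen 11 (rule 109): 010000001111101
Gen 12 (rule 158): 111000011111001
Gen 13 (rule 182): 010100101110111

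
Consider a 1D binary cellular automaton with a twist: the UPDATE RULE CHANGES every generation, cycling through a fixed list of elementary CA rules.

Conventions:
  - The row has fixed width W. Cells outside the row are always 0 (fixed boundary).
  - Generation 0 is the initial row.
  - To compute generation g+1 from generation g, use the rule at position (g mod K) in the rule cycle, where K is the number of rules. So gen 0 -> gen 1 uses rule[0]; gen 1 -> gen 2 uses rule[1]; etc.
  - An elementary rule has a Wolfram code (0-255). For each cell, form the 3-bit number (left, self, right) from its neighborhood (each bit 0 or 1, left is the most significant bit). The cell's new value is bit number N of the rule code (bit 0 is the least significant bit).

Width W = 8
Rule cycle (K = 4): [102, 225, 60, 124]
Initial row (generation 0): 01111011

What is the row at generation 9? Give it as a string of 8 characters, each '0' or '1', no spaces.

Answer: 00101101

Derivation:
Gen 0: 01111011
Gen 1 (rule 102): 10001101
Gen 2 (rule 225): 00100110
Gen 3 (rule 60): 00110101
Gen 4 (rule 124): 00111111
Gen 5 (rule 102): 01000001
Gen 6 (rule 225): 00011100
Gen 7 (rule 60): 00010010
Gen 8 (rule 124): 00011011
Gen 9 (rule 102): 00101101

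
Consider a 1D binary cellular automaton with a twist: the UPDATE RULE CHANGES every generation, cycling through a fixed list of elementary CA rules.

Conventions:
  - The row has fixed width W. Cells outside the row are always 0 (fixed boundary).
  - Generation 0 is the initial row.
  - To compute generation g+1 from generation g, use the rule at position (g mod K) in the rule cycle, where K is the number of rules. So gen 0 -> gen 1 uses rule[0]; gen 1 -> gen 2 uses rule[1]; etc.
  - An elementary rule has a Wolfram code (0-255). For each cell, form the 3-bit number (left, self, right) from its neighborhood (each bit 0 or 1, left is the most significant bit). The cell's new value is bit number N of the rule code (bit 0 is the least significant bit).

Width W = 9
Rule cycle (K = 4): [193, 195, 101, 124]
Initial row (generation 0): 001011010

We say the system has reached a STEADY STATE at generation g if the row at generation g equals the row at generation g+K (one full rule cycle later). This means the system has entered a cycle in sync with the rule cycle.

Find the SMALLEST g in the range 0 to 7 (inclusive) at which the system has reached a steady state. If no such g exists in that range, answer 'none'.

Answer: 3

Derivation:
Gen 0: 001011010
Gen 1 (rule 193): 100001000
Gen 2 (rule 195): 001110011
Gen 3 (rule 101): 100010001
Gen 4 (rule 124): 110011001
Gen 5 (rule 193): 010001000
Gen 6 (rule 195): 100110011
Gen 7 (rule 101): 100010001
Gen 8 (rule 124): 110011001
Gen 9 (rule 193): 010001000
Gen 10 (rule 195): 100110011
Gen 11 (rule 101): 100010001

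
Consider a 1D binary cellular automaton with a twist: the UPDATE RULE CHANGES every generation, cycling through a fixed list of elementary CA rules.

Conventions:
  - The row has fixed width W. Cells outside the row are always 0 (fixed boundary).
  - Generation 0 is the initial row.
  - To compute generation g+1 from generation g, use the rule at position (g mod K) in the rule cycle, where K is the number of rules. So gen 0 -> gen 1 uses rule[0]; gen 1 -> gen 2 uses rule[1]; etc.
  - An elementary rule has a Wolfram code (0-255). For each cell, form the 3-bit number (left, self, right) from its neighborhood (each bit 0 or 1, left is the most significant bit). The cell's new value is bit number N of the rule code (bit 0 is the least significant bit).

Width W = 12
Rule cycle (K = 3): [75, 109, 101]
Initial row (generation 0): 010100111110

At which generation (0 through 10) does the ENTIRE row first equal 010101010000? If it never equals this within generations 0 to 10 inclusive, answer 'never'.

Gen 0: 010100111110
Gen 1 (rule 75): 100001100010
Gen 2 (rule 109): 101101101010
Gen 3 (rule 101): 110110111110
Gen 4 (rule 75): 110110100010
Gen 5 (rule 109): 111111101010
Gen 6 (rule 101): 000000111110
Gen 7 (rule 75): 111111100010
Gen 8 (rule 109): 100000101010
Gen 9 (rule 101): 101110111110
Gen 10 (rule 75): 001010100010

Answer: never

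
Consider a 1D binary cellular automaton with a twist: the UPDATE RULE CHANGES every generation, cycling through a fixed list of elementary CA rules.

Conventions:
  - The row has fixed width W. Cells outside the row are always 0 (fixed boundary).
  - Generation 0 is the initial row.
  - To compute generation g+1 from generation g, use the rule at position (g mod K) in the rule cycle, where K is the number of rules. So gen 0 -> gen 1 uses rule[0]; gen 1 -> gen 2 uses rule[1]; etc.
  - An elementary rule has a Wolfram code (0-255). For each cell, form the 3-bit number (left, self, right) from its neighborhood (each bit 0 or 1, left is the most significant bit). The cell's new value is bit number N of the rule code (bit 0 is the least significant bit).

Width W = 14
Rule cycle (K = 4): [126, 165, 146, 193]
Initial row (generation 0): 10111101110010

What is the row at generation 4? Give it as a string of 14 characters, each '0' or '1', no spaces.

Gen 0: 10111101110010
Gen 1 (rule 126): 11100111011111
Gen 2 (rule 165): 01000010101110
Gen 3 (rule 146): 10100100000101
Gen 4 (rule 193): 00000001110000

Answer: 00000001110000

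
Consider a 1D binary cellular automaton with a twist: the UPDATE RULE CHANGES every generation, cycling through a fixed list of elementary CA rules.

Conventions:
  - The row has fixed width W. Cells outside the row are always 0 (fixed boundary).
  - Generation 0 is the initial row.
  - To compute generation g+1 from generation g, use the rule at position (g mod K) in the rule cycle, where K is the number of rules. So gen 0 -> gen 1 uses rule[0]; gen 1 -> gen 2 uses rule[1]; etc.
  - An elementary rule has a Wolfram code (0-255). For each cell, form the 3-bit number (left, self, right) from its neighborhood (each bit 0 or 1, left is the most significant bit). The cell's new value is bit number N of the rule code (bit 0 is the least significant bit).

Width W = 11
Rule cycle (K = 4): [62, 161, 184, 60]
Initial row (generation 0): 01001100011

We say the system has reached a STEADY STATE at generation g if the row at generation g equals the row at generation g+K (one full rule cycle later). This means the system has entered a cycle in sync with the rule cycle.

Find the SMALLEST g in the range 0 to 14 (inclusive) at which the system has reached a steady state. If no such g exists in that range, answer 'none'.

Gen 0: 01001100011
Gen 1 (rule 62): 11111010110
Gen 2 (rule 161): 01110101000
Gen 3 (rule 184): 01101010100
Gen 4 (rule 60): 01011111110
Gen 5 (rule 62): 11110000001
Gen 6 (rule 161): 01100111100
Gen 7 (rule 184): 01010111010
Gen 8 (rule 60): 01111100111
Gen 9 (rule 62): 11000011100
Gen 10 (rule 161): 00011001001
Gen 11 (rule 184): 00010100100
Gen 12 (rule 60): 00011110110
Gen 13 (rule 62): 00110001101
Gen 14 (rule 161): 10000100010
Gen 15 (rule 184): 01000010001
Gen 16 (rule 60): 01100011001
Gen 17 (rule 62): 11010110111
Gen 18 (rule 161): 00101001010

Answer: none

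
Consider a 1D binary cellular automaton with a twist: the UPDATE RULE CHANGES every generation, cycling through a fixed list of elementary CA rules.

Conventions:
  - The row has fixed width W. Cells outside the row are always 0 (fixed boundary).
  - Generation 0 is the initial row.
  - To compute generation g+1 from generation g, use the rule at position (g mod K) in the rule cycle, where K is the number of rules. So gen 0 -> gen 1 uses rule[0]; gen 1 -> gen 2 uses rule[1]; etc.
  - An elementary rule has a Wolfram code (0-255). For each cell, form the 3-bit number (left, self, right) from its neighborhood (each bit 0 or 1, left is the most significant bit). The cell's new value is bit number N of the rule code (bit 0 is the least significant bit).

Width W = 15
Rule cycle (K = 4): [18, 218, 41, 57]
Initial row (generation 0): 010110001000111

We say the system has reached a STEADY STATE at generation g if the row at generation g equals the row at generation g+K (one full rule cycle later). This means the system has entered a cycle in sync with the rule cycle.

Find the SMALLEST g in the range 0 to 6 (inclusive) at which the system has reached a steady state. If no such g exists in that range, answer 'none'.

Answer: none

Derivation:
Gen 0: 010110001000111
Gen 1 (rule 18): 100001010101000
Gen 2 (rule 218): 010010000000100
Gen 3 (rule 41): 000000111110001
Gen 4 (rule 57): 111110100001100
Gen 5 (rule 18): 000000010010010
Gen 6 (rule 218): 000000101101101
Gen 7 (rule 41): 111110011011010
Gen 8 (rule 57): 100001010110101
Gen 9 (rule 18): 010010000000000
Gen 10 (rule 218): 101101000000000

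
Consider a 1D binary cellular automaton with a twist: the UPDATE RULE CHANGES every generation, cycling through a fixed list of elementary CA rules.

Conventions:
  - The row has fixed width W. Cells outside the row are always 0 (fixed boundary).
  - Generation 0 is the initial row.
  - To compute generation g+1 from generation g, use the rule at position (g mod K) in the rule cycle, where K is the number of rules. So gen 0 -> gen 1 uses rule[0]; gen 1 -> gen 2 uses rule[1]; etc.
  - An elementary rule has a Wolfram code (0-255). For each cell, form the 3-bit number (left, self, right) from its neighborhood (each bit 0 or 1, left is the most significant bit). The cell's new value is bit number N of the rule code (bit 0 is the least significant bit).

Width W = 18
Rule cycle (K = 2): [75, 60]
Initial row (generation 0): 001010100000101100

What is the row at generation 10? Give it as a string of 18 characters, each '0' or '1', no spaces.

Gen 0: 001010100000101100
Gen 1 (rule 75): 110000001111001101
Gen 2 (rule 60): 101000001000101011
Gen 3 (rule 75): 000011110011000011
Gen 4 (rule 60): 000010001010100010
Gen 5 (rule 75): 111100110000001100
Gen 6 (rule 60): 100010101000001010
Gen 7 (rule 75): 001100000011110000
Gen 8 (rule 60): 001010000010001000
Gen 9 (rule 75): 110000111100110011
Gen 10 (rule 60): 101000100010101010

Answer: 101000100010101010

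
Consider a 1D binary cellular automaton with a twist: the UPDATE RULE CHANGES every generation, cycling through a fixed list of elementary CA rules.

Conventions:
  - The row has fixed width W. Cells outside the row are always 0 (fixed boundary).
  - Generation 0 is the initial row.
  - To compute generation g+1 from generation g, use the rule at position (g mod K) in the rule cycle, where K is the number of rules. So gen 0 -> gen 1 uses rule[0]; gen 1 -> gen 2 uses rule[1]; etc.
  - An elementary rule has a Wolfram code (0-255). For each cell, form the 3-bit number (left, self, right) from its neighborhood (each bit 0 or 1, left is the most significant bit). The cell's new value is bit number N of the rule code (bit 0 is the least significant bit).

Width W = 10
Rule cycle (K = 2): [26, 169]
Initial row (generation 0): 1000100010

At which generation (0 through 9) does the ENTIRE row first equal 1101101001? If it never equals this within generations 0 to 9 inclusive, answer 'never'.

Gen 0: 1000100010
Gen 1 (rule 26): 0101010101
Gen 2 (rule 169): 0010101010
Gen 3 (rule 26): 0100000001
Gen 4 (rule 169): 0001111100
Gen 5 (rule 26): 0011000010
Gen 6 (rule 169): 1010011000
Gen 7 (rule 26): 0001110100
Gen 8 (rule 169): 1101101001
Gen 9 (rule 26): 1001000110

Answer: 8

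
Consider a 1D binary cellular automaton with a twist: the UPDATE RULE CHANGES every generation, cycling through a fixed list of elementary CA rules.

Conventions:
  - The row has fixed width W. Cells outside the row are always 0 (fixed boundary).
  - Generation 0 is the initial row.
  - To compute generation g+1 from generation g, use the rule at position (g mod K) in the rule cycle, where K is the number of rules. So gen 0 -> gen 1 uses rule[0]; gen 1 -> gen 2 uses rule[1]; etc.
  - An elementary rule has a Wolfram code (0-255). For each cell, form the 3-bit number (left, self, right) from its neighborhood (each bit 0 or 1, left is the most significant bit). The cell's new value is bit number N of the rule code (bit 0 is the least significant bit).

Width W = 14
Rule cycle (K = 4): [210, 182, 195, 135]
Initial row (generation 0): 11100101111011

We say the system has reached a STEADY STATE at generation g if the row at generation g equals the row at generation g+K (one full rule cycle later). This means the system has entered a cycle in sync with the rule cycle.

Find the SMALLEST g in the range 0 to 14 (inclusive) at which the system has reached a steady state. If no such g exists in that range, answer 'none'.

Gen 0: 11100101111011
Gen 1 (rule 210): 01111000111001
Gen 2 (rule 182): 10110101010111
Gen 3 (rule 195): 00010000000011
Gen 4 (rule 135): 11110111111100
Gen 5 (rule 210): 01110011111110
Gen 6 (rule 182): 10101101111101
Gen 7 (rule 195): 00000100111100
Gen 8 (rule 135): 11111101011001
Gen 9 (rule 210): 01111100001110
Gen 10 (rule 182): 10111010010101
Gen 11 (rule 195): 00011000100000
Gen 12 (rule 135): 11100011101111
Gen 13 (rule 210): 01110101100111
Gen 14 (rule 182): 10101110011010
Gen 15 (rule 195): 00000110101000
Gen 16 (rule 135): 11111000101011
Gen 17 (rule 210): 01111101000001
Gen 18 (rule 182): 10111011100011

Answer: none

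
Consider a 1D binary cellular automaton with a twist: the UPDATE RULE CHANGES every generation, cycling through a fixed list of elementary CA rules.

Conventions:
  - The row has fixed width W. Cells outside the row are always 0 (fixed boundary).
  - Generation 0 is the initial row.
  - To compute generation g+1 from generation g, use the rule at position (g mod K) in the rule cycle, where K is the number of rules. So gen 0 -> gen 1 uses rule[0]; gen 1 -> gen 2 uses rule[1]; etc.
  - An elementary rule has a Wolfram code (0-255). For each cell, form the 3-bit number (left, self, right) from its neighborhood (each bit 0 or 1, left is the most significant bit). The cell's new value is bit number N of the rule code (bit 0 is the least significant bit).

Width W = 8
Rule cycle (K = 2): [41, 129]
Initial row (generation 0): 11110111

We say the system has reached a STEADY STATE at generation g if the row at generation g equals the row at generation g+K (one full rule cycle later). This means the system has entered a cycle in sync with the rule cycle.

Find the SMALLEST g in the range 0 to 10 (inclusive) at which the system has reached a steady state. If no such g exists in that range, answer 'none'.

Answer: 1

Derivation:
Gen 0: 11110111
Gen 1 (rule 41): 10001100
Gen 2 (rule 129): 00100001
Gen 3 (rule 41): 10001100
Gen 4 (rule 129): 00100001
Gen 5 (rule 41): 10001100
Gen 6 (rule 129): 00100001
Gen 7 (rule 41): 10001100
Gen 8 (rule 129): 00100001
Gen 9 (rule 41): 10001100
Gen 10 (rule 129): 00100001
Gen 11 (rule 41): 10001100
Gen 12 (rule 129): 00100001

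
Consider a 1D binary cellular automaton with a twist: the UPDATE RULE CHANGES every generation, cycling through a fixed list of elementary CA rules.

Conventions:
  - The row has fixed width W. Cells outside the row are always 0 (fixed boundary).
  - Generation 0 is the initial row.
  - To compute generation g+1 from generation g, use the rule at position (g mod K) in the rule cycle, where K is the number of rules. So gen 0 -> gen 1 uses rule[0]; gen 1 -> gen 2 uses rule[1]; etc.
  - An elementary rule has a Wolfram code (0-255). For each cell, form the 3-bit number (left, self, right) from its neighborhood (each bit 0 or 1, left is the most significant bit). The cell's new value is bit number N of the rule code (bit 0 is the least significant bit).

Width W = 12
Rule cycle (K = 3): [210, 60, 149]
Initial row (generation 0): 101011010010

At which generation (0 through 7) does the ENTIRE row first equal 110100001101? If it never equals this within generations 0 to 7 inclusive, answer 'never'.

Gen 0: 101011010010
Gen 1 (rule 210): 000001001101
Gen 2 (rule 60): 000001101011
Gen 3 (rule 149): 111100001000
Gen 4 (rule 210): 011110010100
Gen 5 (rule 60): 010001011110
Gen 6 (rule 149): 011101001101
Gen 7 (rule 210): 101100110100

Answer: never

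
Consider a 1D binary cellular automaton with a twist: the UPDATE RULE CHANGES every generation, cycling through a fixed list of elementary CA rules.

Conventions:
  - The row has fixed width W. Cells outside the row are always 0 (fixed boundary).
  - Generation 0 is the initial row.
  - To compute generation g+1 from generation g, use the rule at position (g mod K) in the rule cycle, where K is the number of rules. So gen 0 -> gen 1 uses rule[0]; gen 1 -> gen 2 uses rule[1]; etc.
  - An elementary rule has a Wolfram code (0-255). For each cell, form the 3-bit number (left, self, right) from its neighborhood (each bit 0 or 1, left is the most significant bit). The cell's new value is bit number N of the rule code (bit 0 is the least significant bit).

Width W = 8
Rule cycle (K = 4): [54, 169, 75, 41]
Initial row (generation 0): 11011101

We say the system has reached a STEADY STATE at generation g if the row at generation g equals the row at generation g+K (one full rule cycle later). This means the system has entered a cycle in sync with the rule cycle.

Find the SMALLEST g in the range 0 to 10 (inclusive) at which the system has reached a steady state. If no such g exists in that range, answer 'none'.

Gen 0: 11011101
Gen 1 (rule 54): 00100011
Gen 2 (rule 169): 10001010
Gen 3 (rule 75): 00110000
Gen 4 (rule 41): 10100111
Gen 5 (rule 54): 11111000
Gen 6 (rule 169): 11110011
Gen 7 (rule 75): 10010111
Gen 8 (rule 41): 00001100
Gen 9 (rule 54): 00010010
Gen 10 (rule 169): 11000000
Gen 11 (rule 75): 11011111
Gen 12 (rule 41): 10110000
Gen 13 (rule 54): 11001000
Gen 14 (rule 169): 10000011

Answer: none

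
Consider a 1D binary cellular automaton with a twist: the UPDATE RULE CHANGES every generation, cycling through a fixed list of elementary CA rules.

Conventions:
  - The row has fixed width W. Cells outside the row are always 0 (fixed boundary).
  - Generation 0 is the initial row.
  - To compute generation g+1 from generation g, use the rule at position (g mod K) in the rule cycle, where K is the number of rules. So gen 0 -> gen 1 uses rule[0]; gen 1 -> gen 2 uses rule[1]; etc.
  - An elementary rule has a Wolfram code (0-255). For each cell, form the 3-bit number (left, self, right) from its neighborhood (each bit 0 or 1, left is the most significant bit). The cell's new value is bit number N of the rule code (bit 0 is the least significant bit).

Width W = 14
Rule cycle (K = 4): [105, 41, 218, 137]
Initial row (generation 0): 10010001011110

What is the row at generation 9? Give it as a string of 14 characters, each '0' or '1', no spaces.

Answer: 11110101110001

Derivation:
Gen 0: 10010001011110
Gen 1 (rule 105): 00000100110010
Gen 2 (rule 41): 11110000100000
Gen 3 (rule 218): 11111001010000
Gen 4 (rule 137): 11110000000111
Gen 5 (rule 105): 10010111110101
Gen 6 (rule 41): 00001100001010
Gen 7 (rule 218): 00011110010001
Gen 8 (rule 137): 11011100000100
Gen 9 (rule 105): 11110101110001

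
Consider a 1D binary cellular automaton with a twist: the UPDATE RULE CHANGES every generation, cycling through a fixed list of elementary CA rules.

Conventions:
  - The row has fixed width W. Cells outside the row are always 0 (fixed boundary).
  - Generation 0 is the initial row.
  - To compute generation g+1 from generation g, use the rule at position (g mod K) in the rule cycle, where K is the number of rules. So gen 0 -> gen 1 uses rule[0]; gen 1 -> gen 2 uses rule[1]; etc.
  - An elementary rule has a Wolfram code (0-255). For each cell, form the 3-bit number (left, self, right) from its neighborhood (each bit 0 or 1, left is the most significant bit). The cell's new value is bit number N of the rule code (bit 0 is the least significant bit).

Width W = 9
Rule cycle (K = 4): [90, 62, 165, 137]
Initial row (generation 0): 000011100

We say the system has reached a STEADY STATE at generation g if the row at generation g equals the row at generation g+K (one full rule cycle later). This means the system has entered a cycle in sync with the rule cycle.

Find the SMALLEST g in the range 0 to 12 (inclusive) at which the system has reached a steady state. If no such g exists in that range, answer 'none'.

Gen 0: 000011100
Gen 1 (rule 90): 000110110
Gen 2 (rule 62): 001101101
Gen 3 (rule 165): 100010011
Gen 4 (rule 137): 001000010
Gen 5 (rule 90): 010100101
Gen 6 (rule 62): 111111111
Gen 7 (rule 165): 011111110
Gen 8 (rule 137): 011111100
Gen 9 (rule 90): 110000110
Gen 10 (rule 62): 101001101
Gen 11 (rule 165): 111000011
Gen 12 (rule 137): 110011010
Gen 13 (rule 90): 111111001
Gen 14 (rule 62): 100000111
Gen 15 (rule 165): 101110010
Gen 16 (rule 137): 001100000

Answer: none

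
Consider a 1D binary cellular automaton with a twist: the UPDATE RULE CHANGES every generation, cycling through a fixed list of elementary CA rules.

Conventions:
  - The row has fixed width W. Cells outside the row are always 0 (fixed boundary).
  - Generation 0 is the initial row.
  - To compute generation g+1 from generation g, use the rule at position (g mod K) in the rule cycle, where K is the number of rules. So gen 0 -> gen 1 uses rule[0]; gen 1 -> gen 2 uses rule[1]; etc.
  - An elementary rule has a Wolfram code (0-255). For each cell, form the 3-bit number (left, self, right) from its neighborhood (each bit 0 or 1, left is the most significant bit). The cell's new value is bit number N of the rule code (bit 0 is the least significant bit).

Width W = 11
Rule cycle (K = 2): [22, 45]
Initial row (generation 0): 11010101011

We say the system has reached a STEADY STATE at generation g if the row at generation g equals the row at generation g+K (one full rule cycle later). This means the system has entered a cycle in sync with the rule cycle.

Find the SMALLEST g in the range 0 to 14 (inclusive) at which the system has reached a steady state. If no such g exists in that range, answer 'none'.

Answer: 3

Derivation:
Gen 0: 11010101011
Gen 1 (rule 22): 00010101000
Gen 2 (rule 45): 11011111011
Gen 3 (rule 22): 00000000000
Gen 4 (rule 45): 11111111111
Gen 5 (rule 22): 00000000000
Gen 6 (rule 45): 11111111111
Gen 7 (rule 22): 00000000000
Gen 8 (rule 45): 11111111111
Gen 9 (rule 22): 00000000000
Gen 10 (rule 45): 11111111111
Gen 11 (rule 22): 00000000000
Gen 12 (rule 45): 11111111111
Gen 13 (rule 22): 00000000000
Gen 14 (rule 45): 11111111111
Gen 15 (rule 22): 00000000000
Gen 16 (rule 45): 11111111111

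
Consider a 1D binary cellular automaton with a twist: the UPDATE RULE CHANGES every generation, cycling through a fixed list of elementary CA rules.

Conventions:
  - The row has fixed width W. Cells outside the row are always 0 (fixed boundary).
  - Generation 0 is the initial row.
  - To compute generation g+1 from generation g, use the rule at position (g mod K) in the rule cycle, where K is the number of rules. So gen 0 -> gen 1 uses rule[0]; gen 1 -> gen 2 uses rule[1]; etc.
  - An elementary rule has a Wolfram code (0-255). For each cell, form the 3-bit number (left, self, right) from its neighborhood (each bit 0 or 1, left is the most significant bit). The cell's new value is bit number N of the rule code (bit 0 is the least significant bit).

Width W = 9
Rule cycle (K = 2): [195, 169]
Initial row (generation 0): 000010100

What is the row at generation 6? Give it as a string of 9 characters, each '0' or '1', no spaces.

Answer: 001111111

Derivation:
Gen 0: 000010100
Gen 1 (rule 195): 111100001
Gen 2 (rule 169): 111001100
Gen 3 (rule 195): 011010101
Gen 4 (rule 169): 010101010
Gen 5 (rule 195): 100000000
Gen 6 (rule 169): 001111111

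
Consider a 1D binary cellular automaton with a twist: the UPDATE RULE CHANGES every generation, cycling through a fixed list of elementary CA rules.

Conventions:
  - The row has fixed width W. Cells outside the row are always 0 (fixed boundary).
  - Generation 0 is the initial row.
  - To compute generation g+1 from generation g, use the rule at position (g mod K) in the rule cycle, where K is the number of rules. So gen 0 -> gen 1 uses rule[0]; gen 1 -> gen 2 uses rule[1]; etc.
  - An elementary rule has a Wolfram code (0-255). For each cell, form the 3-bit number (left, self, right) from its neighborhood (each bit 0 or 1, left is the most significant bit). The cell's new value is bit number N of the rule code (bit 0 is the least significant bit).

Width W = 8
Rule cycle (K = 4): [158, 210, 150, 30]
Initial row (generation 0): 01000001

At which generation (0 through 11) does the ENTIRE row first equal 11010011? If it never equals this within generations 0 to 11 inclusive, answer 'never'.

Gen 0: 01000001
Gen 1 (rule 158): 11100011
Gen 2 (rule 210): 01110101
Gen 3 (rule 150): 10100101
Gen 4 (rule 30): 10111101
Gen 5 (rule 158): 10111001
Gen 6 (rule 210): 00011110
Gen 7 (rule 150): 00101101
Gen 8 (rule 30): 01101001
Gen 9 (rule 158): 11001111
Gen 10 (rule 210): 01110111
Gen 11 (rule 150): 10100010

Answer: never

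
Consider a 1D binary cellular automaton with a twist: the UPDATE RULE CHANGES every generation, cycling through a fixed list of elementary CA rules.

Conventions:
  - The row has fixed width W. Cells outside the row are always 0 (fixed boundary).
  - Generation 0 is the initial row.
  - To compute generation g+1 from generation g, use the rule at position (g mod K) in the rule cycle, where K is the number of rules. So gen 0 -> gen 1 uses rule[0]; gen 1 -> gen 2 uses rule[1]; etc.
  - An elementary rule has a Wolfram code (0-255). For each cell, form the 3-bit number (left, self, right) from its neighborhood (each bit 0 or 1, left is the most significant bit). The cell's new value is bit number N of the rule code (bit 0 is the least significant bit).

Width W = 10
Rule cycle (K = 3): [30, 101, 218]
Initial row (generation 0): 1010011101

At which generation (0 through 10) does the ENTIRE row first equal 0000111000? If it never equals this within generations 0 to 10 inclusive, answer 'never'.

Gen 0: 1010011101
Gen 1 (rule 30): 1011110001
Gen 2 (rule 101): 1100010101
Gen 3 (rule 218): 1110100000
Gen 4 (rule 30): 1000110000
Gen 5 (rule 101): 1010010111
Gen 6 (rule 218): 0001100111
Gen 7 (rule 30): 0011011100
Gen 8 (rule 101): 1001100101
Gen 9 (rule 218): 0111111000
Gen 10 (rule 30): 1100000100

Answer: never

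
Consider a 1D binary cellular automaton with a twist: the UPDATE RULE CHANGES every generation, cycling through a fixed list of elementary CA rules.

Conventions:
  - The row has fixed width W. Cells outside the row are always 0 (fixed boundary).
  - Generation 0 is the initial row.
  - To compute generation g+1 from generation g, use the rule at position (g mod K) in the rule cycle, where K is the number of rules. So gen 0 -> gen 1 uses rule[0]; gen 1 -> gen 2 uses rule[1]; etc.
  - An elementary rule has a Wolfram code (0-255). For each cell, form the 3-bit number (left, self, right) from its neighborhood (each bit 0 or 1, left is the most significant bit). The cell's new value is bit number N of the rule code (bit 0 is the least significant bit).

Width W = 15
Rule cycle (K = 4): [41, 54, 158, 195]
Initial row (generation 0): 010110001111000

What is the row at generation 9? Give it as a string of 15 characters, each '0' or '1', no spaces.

Answer: 000101000110011

Derivation:
Gen 0: 010110001111000
Gen 1 (rule 41): 001100101000011
Gen 2 (rule 54): 010011111100100
Gen 3 (rule 158): 111111111011110
Gen 4 (rule 195): 011111111001110
Gen 5 (rule 41): 010000000001000
Gen 6 (rule 54): 111000000011100
Gen 7 (rule 158): 110100000111010
Gen 8 (rule 195): 010001111011000
Gen 9 (rule 41): 000101000110011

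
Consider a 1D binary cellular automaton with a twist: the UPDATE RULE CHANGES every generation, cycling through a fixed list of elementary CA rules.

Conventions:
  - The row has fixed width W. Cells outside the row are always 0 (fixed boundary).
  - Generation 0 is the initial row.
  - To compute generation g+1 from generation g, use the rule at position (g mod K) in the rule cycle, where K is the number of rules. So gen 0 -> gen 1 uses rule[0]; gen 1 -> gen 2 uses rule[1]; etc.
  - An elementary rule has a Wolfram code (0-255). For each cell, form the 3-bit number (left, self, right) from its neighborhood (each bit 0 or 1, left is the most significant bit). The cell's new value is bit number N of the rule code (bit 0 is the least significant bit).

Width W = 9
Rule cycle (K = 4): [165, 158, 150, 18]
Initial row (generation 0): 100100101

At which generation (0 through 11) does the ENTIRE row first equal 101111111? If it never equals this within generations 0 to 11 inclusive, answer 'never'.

Answer: 5

Derivation:
Gen 0: 100100101
Gen 1 (rule 165): 100100111
Gen 2 (rule 158): 111111110
Gen 3 (rule 150): 011111101
Gen 4 (rule 18): 100000000
Gen 5 (rule 165): 101111111
Gen 6 (rule 158): 101111110
Gen 7 (rule 150): 100111101
Gen 8 (rule 18): 011000000
Gen 9 (rule 165): 000011111
Gen 10 (rule 158): 000111110
Gen 11 (rule 150): 001011101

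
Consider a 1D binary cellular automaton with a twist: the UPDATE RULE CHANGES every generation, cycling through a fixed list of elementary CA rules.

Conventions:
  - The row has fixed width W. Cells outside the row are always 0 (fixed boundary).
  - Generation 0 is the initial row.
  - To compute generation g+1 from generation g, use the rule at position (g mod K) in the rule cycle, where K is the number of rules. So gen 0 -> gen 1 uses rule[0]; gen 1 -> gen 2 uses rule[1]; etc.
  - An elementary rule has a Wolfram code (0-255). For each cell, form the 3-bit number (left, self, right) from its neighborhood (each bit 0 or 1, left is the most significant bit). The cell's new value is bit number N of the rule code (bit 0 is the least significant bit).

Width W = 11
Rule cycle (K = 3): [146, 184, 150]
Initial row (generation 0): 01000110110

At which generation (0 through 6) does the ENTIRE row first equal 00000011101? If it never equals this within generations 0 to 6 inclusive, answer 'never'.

Answer: never

Derivation:
Gen 0: 01000110110
Gen 1 (rule 146): 10101000001
Gen 2 (rule 184): 01010100000
Gen 3 (rule 150): 11010110000
Gen 4 (rule 146): 00000001000
Gen 5 (rule 184): 00000000100
Gen 6 (rule 150): 00000001110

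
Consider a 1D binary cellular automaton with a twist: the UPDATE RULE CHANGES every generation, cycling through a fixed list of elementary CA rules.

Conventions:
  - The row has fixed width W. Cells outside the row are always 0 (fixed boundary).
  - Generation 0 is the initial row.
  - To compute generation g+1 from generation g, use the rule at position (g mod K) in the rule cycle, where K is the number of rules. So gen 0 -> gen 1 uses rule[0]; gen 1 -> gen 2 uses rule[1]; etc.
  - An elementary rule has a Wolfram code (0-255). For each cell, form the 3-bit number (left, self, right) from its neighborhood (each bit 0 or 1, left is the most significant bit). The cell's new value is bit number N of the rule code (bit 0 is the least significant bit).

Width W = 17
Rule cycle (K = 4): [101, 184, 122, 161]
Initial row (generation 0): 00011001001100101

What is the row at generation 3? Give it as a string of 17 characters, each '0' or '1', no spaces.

Answer: 01011011010101111

Derivation:
Gen 0: 00011001001100101
Gen 1 (rule 101): 11001001000100111
Gen 2 (rule 184): 10100100100010110
Gen 3 (rule 122): 01011011010101111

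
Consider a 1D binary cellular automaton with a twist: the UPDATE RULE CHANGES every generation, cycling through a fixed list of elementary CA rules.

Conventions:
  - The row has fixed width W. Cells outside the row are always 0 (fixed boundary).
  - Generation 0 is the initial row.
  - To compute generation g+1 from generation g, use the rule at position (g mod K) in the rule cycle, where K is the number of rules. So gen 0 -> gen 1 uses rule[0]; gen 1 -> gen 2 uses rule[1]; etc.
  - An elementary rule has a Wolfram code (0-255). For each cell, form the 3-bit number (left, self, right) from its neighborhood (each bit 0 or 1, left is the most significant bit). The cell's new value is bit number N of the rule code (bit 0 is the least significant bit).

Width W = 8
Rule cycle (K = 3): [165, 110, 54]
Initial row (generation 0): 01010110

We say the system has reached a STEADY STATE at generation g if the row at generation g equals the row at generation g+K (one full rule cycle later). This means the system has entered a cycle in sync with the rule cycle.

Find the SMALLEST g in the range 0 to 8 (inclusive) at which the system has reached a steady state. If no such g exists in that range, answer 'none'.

Answer: none

Derivation:
Gen 0: 01010110
Gen 1 (rule 165): 01111000
Gen 2 (rule 110): 11001000
Gen 3 (rule 54): 00111100
Gen 4 (rule 165): 10011001
Gen 5 (rule 110): 10111011
Gen 6 (rule 54): 11000100
Gen 7 (rule 165): 00010101
Gen 8 (rule 110): 00111111
Gen 9 (rule 54): 01000000
Gen 10 (rule 165): 01011111
Gen 11 (rule 110): 11110001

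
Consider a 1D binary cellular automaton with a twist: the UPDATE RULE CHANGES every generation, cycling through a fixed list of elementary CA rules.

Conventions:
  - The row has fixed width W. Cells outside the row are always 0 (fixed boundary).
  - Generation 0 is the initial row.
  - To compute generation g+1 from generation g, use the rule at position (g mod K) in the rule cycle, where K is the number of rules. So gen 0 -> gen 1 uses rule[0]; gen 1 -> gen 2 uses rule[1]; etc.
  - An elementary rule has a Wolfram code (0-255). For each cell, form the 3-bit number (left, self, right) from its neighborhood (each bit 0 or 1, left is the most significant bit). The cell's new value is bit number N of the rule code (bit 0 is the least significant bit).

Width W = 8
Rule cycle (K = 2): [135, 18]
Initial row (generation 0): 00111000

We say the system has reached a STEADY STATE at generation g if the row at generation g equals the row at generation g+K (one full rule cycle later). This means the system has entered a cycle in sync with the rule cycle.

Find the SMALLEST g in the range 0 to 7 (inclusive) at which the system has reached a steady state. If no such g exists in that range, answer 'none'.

Answer: 7

Derivation:
Gen 0: 00111000
Gen 1 (rule 135): 11010011
Gen 2 (rule 18): 00001100
Gen 3 (rule 135): 11110001
Gen 4 (rule 18): 00001010
Gen 5 (rule 135): 11111010
Gen 6 (rule 18): 00000001
Gen 7 (rule 135): 11111111
Gen 8 (rule 18): 00000000
Gen 9 (rule 135): 11111111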